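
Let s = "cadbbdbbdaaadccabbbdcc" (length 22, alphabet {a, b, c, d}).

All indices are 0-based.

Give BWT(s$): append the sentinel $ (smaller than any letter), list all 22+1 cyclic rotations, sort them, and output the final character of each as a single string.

rank  rotation                 last
    0  $cadbbdbbdaaadccabbbdcc  c
    1  aaadccabbbdcc$cadbbdbbd  d
    2  aadccabbbdcc$cadbbdbbda  a
    3  abbbdcc$cadbbdbbdaaadcc  c
    4  adbbdbbdaaadccabbbdcc$c  c
    5  adccabbbdcc$cadbbdbbdaa  a
    6  bbbdcc$cadbbdbbdaaadcca  a
    7  bbdaaadccabbbdcc$cadbbd  d
    8  bbdbbdaaadccabbbdcc$cad  d
    9  bbdcc$cadbbdbbdaaadccab  b
   10  bdaaadccabbbdcc$cadbbdb  b
   11  bdbbdaaadccabbbdcc$cadb  b
   12  bdcc$cadbbdbbdaaadccabb  b
   13  c$cadbbdbbdaaadccabbbdc  c
   14  cabbbdcc$cadbbdbbdaaadc  c
   15  cadbbdbbdaaadccabbbdcc$  $
   16  cc$cadbbdbbdaaadccabbbd  d
   17  ccabbbdcc$cadbbdbbdaaad  d
   18  daaadccabbbdcc$cadbbdbb  b
   19  dbbdaaadccabbbdcc$cadbb  b
   20  dbbdbbdaaadccabbbdcc$ca  a
   21  dcc$cadbbdbbdaaadccabbb  b
   22  dccabbbdcc$cadbbdbbdaaa  a

cdaccaaddbbbbcc$ddbbaba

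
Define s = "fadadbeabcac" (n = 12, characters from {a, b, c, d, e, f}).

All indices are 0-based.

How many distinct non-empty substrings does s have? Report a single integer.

rank→(start, suffix):
  0 → (7, 'abcac')
  1 → (10, 'ac')
  2 → (1, 'adadbeabcac')
  3 → (3, 'adbeabcac')
  4 → (8, 'bcac')
  5 → (5, 'beabcac')
  6 → (11, 'c')
  7 → (9, 'cac')
  8 → (2, 'dadbeabcac')
  9 → (4, 'dbeabcac')
  10 → (6, 'eabcac')
  11 → (0, 'fadadbeabcac')

SA = [7, 10, 1, 3, 8, 5, 11, 9, 2, 4, 6, 0]
rank  pair      lcp
   1  s[7:],s[10:]  1  'a'
   2  s[10:],s[1:]  1  'a'
   3  s[1:],s[3:]  2  'ad'
   4  s[3:],s[8:]  0  ''
   5  s[8:],s[5:]  1  'b'
   6  s[5:],s[11:]  0  ''
   7  s[11:],s[9:]  1  'c'
   8  s[9:],s[2:]  0  ''
   9  s[2:],s[4:]  1  'd'
  10  s[4:],s[6:]  0  ''
  11  s[6:],s[0:]  0  ''

n(n+1)/2 = 12·13/2 = 78
Σ LCP = 0 + 1 + 1 + 2 + 0 + 1 + 0 + 1 + 0 + 1 + 0 + 0 = 7
distinct = 78 − 7 = 71

71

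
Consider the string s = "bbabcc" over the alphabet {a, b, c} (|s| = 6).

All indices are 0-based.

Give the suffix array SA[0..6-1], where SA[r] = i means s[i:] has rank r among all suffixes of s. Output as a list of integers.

[2, 1, 0, 3, 5, 4]

sorted suffixes:
  #0 SA[0]=2  'abcc'
  #1 SA[1]=1  'babcc'
  #2 SA[2]=0  'bbabcc'
  #3 SA[3]=3  'bcc'
  #4 SA[4]=5  'c'
  #5 SA[5]=4  'cc'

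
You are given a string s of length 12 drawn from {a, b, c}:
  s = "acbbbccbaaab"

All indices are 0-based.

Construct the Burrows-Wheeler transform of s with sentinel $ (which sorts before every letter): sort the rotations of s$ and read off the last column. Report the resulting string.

rank  rotation       last
    0  $acbbbccbaaab  b
    1  aaab$acbbbccb  b
    2  aab$acbbbccba  a
    3  ab$acbbbccbaa  a
    4  acbbbccbaaab$  $
    5  b$acbbbccbaaa  a
    6  baaab$acbbbcc  c
    7  bbbccbaaab$ac  c
    8  bbccbaaab$acb  b
    9  bccbaaab$acbb  b
   10  cbaaab$acbbbc  c
   11  cbbbccbaaab$a  a
   12  ccbaaab$acbbb  b

bbaa$accbbcab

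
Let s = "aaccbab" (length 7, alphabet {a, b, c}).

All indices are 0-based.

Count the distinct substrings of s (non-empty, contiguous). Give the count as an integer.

24

rank | idx | suffix
   0 |   0 | aaccbab
   1 |   5 | ab
   2 |   1 | accbab
   3 |   6 | b
   4 |   4 | bab
   5 |   3 | cbab
   6 |   2 | ccbab

SA = [0, 5, 1, 6, 4, 3, 2]
rank  pair      lcp
   1  s[0:],s[5:]  1  'a'
   2  s[5:],s[1:]  1  'a'
   3  s[1:],s[6:]  0  ''
   4  s[6:],s[4:]  1  'b'
   5  s[4:],s[3:]  0  ''
   6  s[3:],s[2:]  1  'c'

n(n+1)/2 = 7·8/2 = 28
Σ LCP = 0 + 1 + 1 + 0 + 1 + 0 + 1 = 4
distinct = 28 − 4 = 24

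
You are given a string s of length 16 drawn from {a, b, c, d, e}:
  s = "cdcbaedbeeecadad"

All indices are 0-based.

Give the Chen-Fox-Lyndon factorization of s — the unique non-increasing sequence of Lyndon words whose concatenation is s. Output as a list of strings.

emit factor 1: 'cd' (i=0, period=2)
emit factor 2: 'c' (i=2, period=1)
emit factor 3: 'b' (i=3, period=1)
emit factor 4: 'aedbeeec' (i=4, period=8)
emit factor 5: 'ad' (i=12, period=2)
emit factor 6: 'ad' (i=14, period=2)

["cd", "c", "b", "aedbeeec", "ad", "ad"]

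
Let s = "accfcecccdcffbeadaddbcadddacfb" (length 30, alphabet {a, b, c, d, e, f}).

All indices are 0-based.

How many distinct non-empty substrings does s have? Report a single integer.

429

rank | idx | suffix
   0 |   0 | accfcecccdcffbeadaddbcadddacfb
   1 |  26 | acfb
   2 |  15 | adaddbcadddacfb
   3 |  17 | addbcadddacfb
   4 |  22 | adddacfb
   5 |  29 | b
   6 |  20 | bcadddacfb
   7 |  13 | beadaddbcadddacfb
   8 |  21 | cadddacfb
   9 |   6 | cccdcffbeadaddbcadddacfb
  10 |   7 | ccdcffbeadaddbcadddacfb
  11 |   1 | ccfcecccdcffbeadaddbcadddacfb
  12 |   8 | cdcffbeadaddbcadddacfb
  13 |   4 | cecccdcffbeadaddbcadddacfb
  14 |  27 | cfb
  15 |   2 | cfcecccdcffbeadaddbcadddacfb
  16 |  10 | cffbeadaddbcadddacfb
  17 |  25 | dacfb
  18 |  16 | daddbcadddacfb
  19 |  19 | dbcadddacfb
  20 |   9 | dcffbeadaddbcadddacfb
  21 |  24 | ddacfb
  22 |  18 | ddbcadddacfb
  23 |  23 | dddacfb
  24 |  14 | eadaddbcadddacfb
  25 |   5 | ecccdcffbeadaddbcadddacfb
  26 |  28 | fb
  27 |  12 | fbeadaddbcadddacfb
  28 |   3 | fcecccdcffbeadaddbcadddacfb
  29 |  11 | ffbeadaddbcadddacfb

SA = [0, 26, 15, 17, 22, 29, 20, 13, 21, 6, 7, 1, 8, 4, 27, 2, 10, 25, 16, 19, 9, 24, 18, 23, 14, 5, 28, 12, 3, 11]
[i] adj suffixes → lcp
  [1] 0/26 → 2 ('ac')
  [2] 26/15 → 1 ('a')
  [3] 15/17 → 2 ('ad')
  [4] 17/22 → 3 ('add')
  [5] 22/29 → 0 ('')
  [6] 29/20 → 1 ('b')
  [7] 20/13 → 1 ('b')
  [8] 13/21 → 0 ('')
  [9] 21/6 → 1 ('c')
  [10] 6/7 → 2 ('cc')
  [11] 7/1 → 2 ('cc')
  [12] 1/8 → 1 ('c')
  [13] 8/4 → 1 ('c')
  [14] 4/27 → 1 ('c')
  [15] 27/2 → 2 ('cf')
  [16] 2/10 → 2 ('cf')
  [17] 10/25 → 0 ('')
  [18] 25/16 → 2 ('da')
  [19] 16/19 → 1 ('d')
  [20] 19/9 → 1 ('d')
  [21] 9/24 → 1 ('d')
  [22] 24/18 → 2 ('dd')
  [23] 18/23 → 2 ('dd')
  [24] 23/14 → 0 ('')
  [25] 14/5 → 1 ('e')
  [26] 5/28 → 0 ('')
  [27] 28/12 → 2 ('fb')
  [28] 12/3 → 1 ('f')
  [29] 3/11 → 1 ('f')

n(n+1)/2 = 30·31/2 = 465
Σ LCP = 0 + 2 + 1 + 2 + 3 + 0 + 1 + 1 + 0 + 1 + 2 + 2 + 1 + 1 + 1 + 2 + 2 + 0 + 2 + 1 + 1 + 1 + 2 + 2 + 0 + 1 + 0 + 2 + 1 + 1 = 36
distinct = 465 − 36 = 429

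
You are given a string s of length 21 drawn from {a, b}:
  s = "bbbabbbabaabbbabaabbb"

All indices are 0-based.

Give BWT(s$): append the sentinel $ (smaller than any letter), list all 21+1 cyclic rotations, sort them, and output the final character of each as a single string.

rank  rotation                last
    0  $bbbabbbabaabbbabaabbb  b
    1  aabbb$bbbabbbabaabbbab  b
    2  aabbbabaabbb$bbbabbbab  b
    3  abaabbb$bbbabbbabaabbb  b
    4  abaabbbabaabbb$bbbabbb  b
    5  abbb$bbbabbbabaabbbaba  a
    6  abbbabaabbb$bbbabbbaba  a
    7  abbbabaabbbabaabbb$bbb  b
    8  b$bbbabbbabaabbbabaabb  b
    9  baabbb$bbbabbbabaabbba  a
   10  baabbbabaabbb$bbbabbba  a
   11  babaabbb$bbbabbbabaabb  b
   12  babaabbbabaabbb$bbbabb  b
   13  babbbabaabbbabaabbb$bb  b
   14  bb$bbbabbbabaabbbabaab  b
   15  bbabaabbb$bbbabbbabaab  b
   16  bbabaabbbabaabbb$bbbab  b
   17  bbabbbabaabbbabaabbb$b  b
   18  bbb$bbbabbbabaabbbabaa  a
   19  bbbabaabbb$bbbabbbabaa  a
   20  bbbabaabbbabaabbb$bbba  a
   21  bbbabbbabaabbbabaabbb$  $

bbbbbaabbaabbbbbbbaaa$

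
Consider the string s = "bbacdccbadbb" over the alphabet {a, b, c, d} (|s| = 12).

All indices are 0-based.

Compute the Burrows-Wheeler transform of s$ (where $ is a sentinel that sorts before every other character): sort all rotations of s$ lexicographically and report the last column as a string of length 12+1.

bbbbbcd$cdaac

rank  rotation       last
    0  $bbacdccbadbb  b
    1  acdccbadbb$bb  b
    2  adbb$bbacdccb  b
    3  b$bbacdccbadb  b
    4  bacdccbadbb$b  b
    5  badbb$bbacdcc  c
    6  bb$bbacdccbad  d
    7  bbacdccbadbb$  $
    8  cbadbb$bbacdc  c
    9  ccbadbb$bbacd  d
   10  cdccbadbb$bba  a
   11  dbb$bbacdccba  a
   12  dccbadbb$bbac  c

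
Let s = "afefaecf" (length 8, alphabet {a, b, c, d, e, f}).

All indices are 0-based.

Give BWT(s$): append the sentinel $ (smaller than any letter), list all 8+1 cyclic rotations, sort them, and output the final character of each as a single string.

rank  rotation   last
    0  $afefaecf  f
    1  aecf$afef  f
    2  afefaecf$  $
    3  cf$afefae  e
    4  ecf$afefa  a
    5  efaecf$af  f
    6  f$afefaec  c
    7  faecf$afe  e
    8  fefaecf$a  a

ff$eafcea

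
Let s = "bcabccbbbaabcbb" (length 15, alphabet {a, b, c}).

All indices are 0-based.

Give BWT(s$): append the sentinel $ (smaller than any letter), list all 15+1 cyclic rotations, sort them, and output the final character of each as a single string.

bbacbbcbc$aabbcb

rank  rotation          last
    0  $bcabccbbbaabcbb  b
    1  aabcbb$bcabccbbb  b
    2  abcbb$bcabccbbba  a
    3  abccbbbaabcbb$bc  c
    4  b$bcabccbbbaabcb  b
    5  baabcbb$bcabccbb  b
    6  bb$bcabccbbbaabc  c
    7  bbaabcbb$bcabccb  b
    8  bbbaabcbb$bcabcc  c
    9  bcabccbbbaabcbb$  $
   10  bcbb$bcabccbbbaa  a
   11  bccbbbaabcbb$bca  a
   12  cabccbbbaabcbb$b  b
   13  cbb$bcabccbbbaab  b
   14  cbbbaabcbb$bcabc  c
   15  ccbbbaabcbb$bcab  b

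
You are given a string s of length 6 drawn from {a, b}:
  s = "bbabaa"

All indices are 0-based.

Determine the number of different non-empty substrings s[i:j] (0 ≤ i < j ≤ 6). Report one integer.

sorted suffixes:
  #0 SA[0]=5  'a'
  #1 SA[1]=4  'aa'
  #2 SA[2]=2  'abaa'
  #3 SA[3]=3  'baa'
  #4 SA[4]=1  'babaa'
  #5 SA[5]=0  'bbabaa'

SA = [5, 4, 2, 3, 1, 0]
[i] adj suffixes → lcp
  [1] 5/4 → 1 ('a')
  [2] 4/2 → 1 ('a')
  [3] 2/3 → 0 ('')
  [4] 3/1 → 2 ('ba')
  [5] 1/0 → 1 ('b')

n(n+1)/2 = 6·7/2 = 21
Σ LCP = 0 + 1 + 1 + 0 + 2 + 1 = 5
distinct = 21 − 5 = 16

16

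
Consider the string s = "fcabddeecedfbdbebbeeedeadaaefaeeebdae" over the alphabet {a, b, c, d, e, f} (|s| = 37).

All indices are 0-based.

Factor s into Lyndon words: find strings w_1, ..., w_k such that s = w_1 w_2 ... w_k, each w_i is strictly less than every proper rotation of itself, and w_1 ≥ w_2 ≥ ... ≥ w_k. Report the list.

emit factor 1: 'f' (i=0, period=1)
emit factor 2: 'c' (i=1, period=1)
emit factor 3: 'abddeecedfbdbebbeeedead' (i=2, period=23)
emit factor 4: 'aaefaeeebdae' (i=25, period=12)

["f", "c", "abddeecedfbdbebbeeedead", "aaefaeeebdae"]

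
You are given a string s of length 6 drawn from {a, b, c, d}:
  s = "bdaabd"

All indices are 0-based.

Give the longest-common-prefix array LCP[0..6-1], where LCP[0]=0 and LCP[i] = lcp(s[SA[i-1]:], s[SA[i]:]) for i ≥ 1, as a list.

[0, 1, 0, 2, 0, 1]

rank→(start, suffix):
  0 → (2, 'aabd')
  1 → (3, 'abd')
  2 → (4, 'bd')
  3 → (0, 'bdaabd')
  4 → (5, 'd')
  5 → (1, 'daabd')

SA = [2, 3, 4, 0, 5, 1]
i: (SA[i-1],SA[i]) lcp shared
  1: (2,3) 1 'a'
  2: (3,4) 0 ''
  3: (4,0) 2 'bd'
  4: (0,5) 0 ''
  5: (5,1) 1 'd'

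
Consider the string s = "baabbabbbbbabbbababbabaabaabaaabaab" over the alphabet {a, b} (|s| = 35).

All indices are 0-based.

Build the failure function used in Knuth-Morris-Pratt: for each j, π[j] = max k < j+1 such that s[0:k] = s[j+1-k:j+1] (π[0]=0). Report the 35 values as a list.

[0, 0, 0, 1, 1, 2, 1, 1, 1, 1, 1, 2, 1, 1, 1, 2, 1, 2, 1, 1, 2, 1, 2, 3, 4, 2, 3, 4, 2, 3, 0, 1, 2, 3, 4]

π[0] = 0
j=1 s[j]='a': π[1]=0 (border '')
j=2 s[j]='a': π[2]=0 (border '')
j=3 s[j]='b': π[3]=1 (border 'b')
j=4 s[j]='b': k: 1→0; π[4]=1 (border 'b')
j=5 s[j]='a': π[5]=2 (border 'ba')
j=6 s[j]='b': k: 2→0; π[6]=1 (border 'b')
j=7 s[j]='b': k: 1→0; π[7]=1 (border 'b')
j=8 s[j]='b': k: 1→0; π[8]=1 (border 'b')
j=9 s[j]='b': k: 1→0; π[9]=1 (border 'b')
j=10 s[j]='b': k: 1→0; π[10]=1 (border 'b')
j=11 s[j]='a': π[11]=2 (border 'ba')
j=12 s[j]='b': k: 2→0; π[12]=1 (border 'b')
j=13 s[j]='b': k: 1→0; π[13]=1 (border 'b')
j=14 s[j]='b': k: 1→0; π[14]=1 (border 'b')
j=15 s[j]='a': π[15]=2 (border 'ba')
j=16 s[j]='b': k: 2→0; π[16]=1 (border 'b')
j=17 s[j]='a': π[17]=2 (border 'ba')
j=18 s[j]='b': k: 2→0; π[18]=1 (border 'b')
j=19 s[j]='b': k: 1→0; π[19]=1 (border 'b')
j=20 s[j]='a': π[20]=2 (border 'ba')
j=21 s[j]='b': k: 2→0; π[21]=1 (border 'b')
j=22 s[j]='a': π[22]=2 (border 'ba')
j=23 s[j]='a': π[23]=3 (border 'baa')
j=24 s[j]='b': π[24]=4 (border 'baab')
j=25 s[j]='a': k: 4→1; π[25]=2 (border 'ba')
j=26 s[j]='a': π[26]=3 (border 'baa')
j=27 s[j]='b': π[27]=4 (border 'baab')
j=28 s[j]='a': k: 4→1; π[28]=2 (border 'ba')
j=29 s[j]='a': π[29]=3 (border 'baa')
j=30 s[j]='a': k: 3→0; π[30]=0 (border '')
j=31 s[j]='b': π[31]=1 (border 'b')
j=32 s[j]='a': π[32]=2 (border 'ba')
j=33 s[j]='a': π[33]=3 (border 'baa')
j=34 s[j]='b': π[34]=4 (border 'baab')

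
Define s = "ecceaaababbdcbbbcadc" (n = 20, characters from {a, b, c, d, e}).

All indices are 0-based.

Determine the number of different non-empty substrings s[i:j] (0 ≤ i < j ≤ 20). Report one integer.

190

sorted suffixes:
  #0 SA[0]=4  'aaababbdcbbbcadc'
  #1 SA[1]=5  'aababbdcbbbcadc'
  #2 SA[2]=6  'ababbdcbbbcadc'
  #3 SA[3]=8  'abbdcbbbcadc'
  #4 SA[4]=17  'adc'
  #5 SA[5]=7  'babbdcbbbcadc'
  #6 SA[6]=13  'bbbcadc'
  #7 SA[7]=14  'bbcadc'
  #8 SA[8]=9  'bbdcbbbcadc'
  #9 SA[9]=15  'bcadc'
  #10 SA[10]=10  'bdcbbbcadc'
  #11 SA[11]=19  'c'
  #12 SA[12]=16  'cadc'
  #13 SA[13]=12  'cbbbcadc'
  #14 SA[14]=1  'cceaaababbdcbbbcadc'
  #15 SA[15]=2  'ceaaababbdcbbbcadc'
  #16 SA[16]=18  'dc'
  #17 SA[17]=11  'dcbbbcadc'
  #18 SA[18]=3  'eaaababbdcbbbcadc'
  #19 SA[19]=0  'ecceaaababbdcbbbcadc'

SA = [4, 5, 6, 8, 17, 7, 13, 14, 9, 15, 10, 19, 16, 12, 1, 2, 18, 11, 3, 0]
rank  pair      lcp
   1  s[4:],s[5:]  2  'aa'
   2  s[5:],s[6:]  1  'a'
   3  s[6:],s[8:]  2  'ab'
   4  s[8:],s[17:]  1  'a'
   5  s[17:],s[7:]  0  ''
   6  s[7:],s[13:]  1  'b'
   7  s[13:],s[14:]  2  'bb'
   8  s[14:],s[9:]  2  'bb'
   9  s[9:],s[15:]  1  'b'
  10  s[15:],s[10:]  1  'b'
  11  s[10:],s[19:]  0  ''
  12  s[19:],s[16:]  1  'c'
  13  s[16:],s[12:]  1  'c'
  14  s[12:],s[1:]  1  'c'
  15  s[1:],s[2:]  1  'c'
  16  s[2:],s[18:]  0  ''
  17  s[18:],s[11:]  2  'dc'
  18  s[11:],s[3:]  0  ''
  19  s[3:],s[0:]  1  'e'

n(n+1)/2 = 20·21/2 = 210
Σ LCP = 0 + 2 + 1 + 2 + 1 + 0 + 1 + 2 + 2 + 1 + 1 + 0 + 1 + 1 + 1 + 1 + 0 + 2 + 0 + 1 = 20
distinct = 210 − 20 = 190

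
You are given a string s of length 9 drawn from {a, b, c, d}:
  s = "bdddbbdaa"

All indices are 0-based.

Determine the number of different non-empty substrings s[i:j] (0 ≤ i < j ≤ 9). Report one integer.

37

rank | idx | suffix
   0 |   8 | a
   1 |   7 | aa
   2 |   4 | bbdaa
   3 |   5 | bdaa
   4 |   0 | bdddbbdaa
   5 |   6 | daa
   6 |   3 | dbbdaa
   7 |   2 | ddbbdaa
   8 |   1 | dddbbdaa

SA = [8, 7, 4, 5, 0, 6, 3, 2, 1]
[i] adj suffixes → lcp
  [1] 8/7 → 1 ('a')
  [2] 7/4 → 0 ('')
  [3] 4/5 → 1 ('b')
  [4] 5/0 → 2 ('bd')
  [5] 0/6 → 0 ('')
  [6] 6/3 → 1 ('d')
  [7] 3/2 → 1 ('d')
  [8] 2/1 → 2 ('dd')

n(n+1)/2 = 9·10/2 = 45
Σ LCP = 0 + 1 + 0 + 1 + 2 + 0 + 1 + 1 + 2 = 8
distinct = 45 − 8 = 37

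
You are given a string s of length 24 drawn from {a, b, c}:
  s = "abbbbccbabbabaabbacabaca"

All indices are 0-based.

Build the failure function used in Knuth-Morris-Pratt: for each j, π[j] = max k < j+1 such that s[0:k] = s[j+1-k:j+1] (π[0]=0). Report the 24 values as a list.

π[0] = 0
j=1 s[j]='b': π[1]=0 (border '')
j=2 s[j]='b': π[2]=0 (border '')
j=3 s[j]='b': π[3]=0 (border '')
j=4 s[j]='b': π[4]=0 (border '')
j=5 s[j]='c': π[5]=0 (border '')
j=6 s[j]='c': π[6]=0 (border '')
j=7 s[j]='b': π[7]=0 (border '')
j=8 s[j]='a': π[8]=1 (border 'a')
j=9 s[j]='b': π[9]=2 (border 'ab')
j=10 s[j]='b': π[10]=3 (border 'abb')
j=11 s[j]='a': k: 3→0; π[11]=1 (border 'a')
j=12 s[j]='b': π[12]=2 (border 'ab')
j=13 s[j]='a': k: 2→0; π[13]=1 (border 'a')
j=14 s[j]='a': k: 1→0; π[14]=1 (border 'a')
j=15 s[j]='b': π[15]=2 (border 'ab')
j=16 s[j]='b': π[16]=3 (border 'abb')
j=17 s[j]='a': k: 3→0; π[17]=1 (border 'a')
j=18 s[j]='c': k: 1→0; π[18]=0 (border '')
j=19 s[j]='a': π[19]=1 (border 'a')
j=20 s[j]='b': π[20]=2 (border 'ab')
j=21 s[j]='a': k: 2→0; π[21]=1 (border 'a')
j=22 s[j]='c': k: 1→0; π[22]=0 (border '')
j=23 s[j]='a': π[23]=1 (border 'a')

[0, 0, 0, 0, 0, 0, 0, 0, 1, 2, 3, 1, 2, 1, 1, 2, 3, 1, 0, 1, 2, 1, 0, 1]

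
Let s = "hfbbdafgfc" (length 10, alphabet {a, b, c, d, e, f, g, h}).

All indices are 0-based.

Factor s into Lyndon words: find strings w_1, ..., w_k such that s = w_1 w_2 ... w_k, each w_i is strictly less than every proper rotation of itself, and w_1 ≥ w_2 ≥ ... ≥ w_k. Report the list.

emit factor 1: 'h' (i=0, period=1)
emit factor 2: 'f' (i=1, period=1)
emit factor 3: 'bbd' (i=2, period=3)
emit factor 4: 'afgfc' (i=5, period=5)

["h", "f", "bbd", "afgfc"]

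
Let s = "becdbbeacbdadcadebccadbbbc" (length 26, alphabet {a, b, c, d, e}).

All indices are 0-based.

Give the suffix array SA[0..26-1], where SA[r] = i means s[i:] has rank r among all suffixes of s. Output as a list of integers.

[7, 20, 11, 14, 22, 23, 4, 24, 17, 9, 5, 0, 25, 19, 13, 8, 18, 2, 10, 21, 3, 12, 15, 6, 16, 1]

rank | idx | suffix
   0 |   7 | acbdadcadebccadbbbc
   1 |  20 | adbbbc
   2 |  11 | adcadebccadbbbc
   3 |  14 | adebccadbbbc
   4 |  22 | bbbc
   5 |  23 | bbc
   6 |   4 | bbeacbdadcadebccadbbbc
   7 |  24 | bc
   8 |  17 | bccadbbbc
   9 |   9 | bdadcadebccadbbbc
  10 |   5 | beacbdadcadebccadbbbc
  11 |   0 | becdbbeacbdadcadebccadbbbc
  12 |  25 | c
  13 |  19 | cadbbbc
  14 |  13 | cadebccadbbbc
  15 |   8 | cbdadcadebccadbbbc
  16 |  18 | ccadbbbc
  17 |   2 | cdbbeacbdadcadebccadbbbc
  18 |  10 | dadcadebccadbbbc
  19 |  21 | dbbbc
  20 |   3 | dbbeacbdadcadebccadbbbc
  21 |  12 | dcadebccadbbbc
  22 |  15 | debccadbbbc
  23 |   6 | eacbdadcadebccadbbbc
  24 |  16 | ebccadbbbc
  25 |   1 | ecdbbeacbdadcadebccadbbbc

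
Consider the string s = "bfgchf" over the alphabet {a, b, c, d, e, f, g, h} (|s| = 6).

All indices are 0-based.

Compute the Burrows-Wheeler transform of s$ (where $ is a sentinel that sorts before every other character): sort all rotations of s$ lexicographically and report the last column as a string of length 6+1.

f$ghbfc

rank  rotation last
    0  $bfgchf  f
    1  bfgchf$  $
    2  chf$bfg  g
    3  f$bfgch  h
    4  fgchf$b  b
    5  gchf$bf  f
    6  hf$bfgc  c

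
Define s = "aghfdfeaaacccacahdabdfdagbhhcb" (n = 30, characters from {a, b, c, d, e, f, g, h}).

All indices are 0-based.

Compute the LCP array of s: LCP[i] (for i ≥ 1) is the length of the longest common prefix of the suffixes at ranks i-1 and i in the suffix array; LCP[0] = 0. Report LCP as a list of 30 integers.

[0, 2, 1, 1, 2, 1, 2, 1, 0, 1, 1, 0, 2, 1, 1, 2, 0, 2, 1, 2, 0, 0, 2, 1, 0, 1, 0, 1, 1, 1]

rank→(start, suffix):
  0 → (7, 'aaacccacahdabdfdagbhhcb')
  1 → (8, 'aacccacahdabdfdagbhhcb')
  2 → (18, 'abdfdagbhhcb')
  3 → (13, 'acahdabdfdagbhhcb')
  4 → (9, 'acccacahdabdfdagbhhcb')
  5 → (23, 'agbhhcb')
  6 → (0, 'aghfdfeaaacccacahdabdfdagbhhcb')
  7 → (15, 'ahdabdfdagbhhcb')
  8 → (29, 'b')
  9 → (19, 'bdfdagbhhcb')
  10 → (25, 'bhhcb')
  11 → (12, 'cacahdabdfdagbhhcb')
  12 → (14, 'cahdabdfdagbhhcb')
  13 → (28, 'cb')
  14 → (11, 'ccacahdabdfdagbhhcb')
  15 → (10, 'cccacahdabdfdagbhhcb')
  16 → (17, 'dabdfdagbhhcb')
  17 → (22, 'dagbhhcb')
  18 → (20, 'dfdagbhhcb')
  19 → (4, 'dfeaaacccacahdabdfdagbhhcb')
  20 → (6, 'eaaacccacahdabdfdagbhhcb')
  21 → (21, 'fdagbhhcb')
  22 → (3, 'fdfeaaacccacahdabdfdagbhhcb')
  23 → (5, 'feaaacccacahdabdfdagbhhcb')
  24 → (24, 'gbhhcb')
  25 → (1, 'ghfdfeaaacccacahdabdfdagbhhcb')
  26 → (27, 'hcb')
  27 → (16, 'hdabdfdagbhhcb')
  28 → (2, 'hfdfeaaacccacahdabdfdagbhhcb')
  29 → (26, 'hhcb')

SA = [7, 8, 18, 13, 9, 23, 0, 15, 29, 19, 25, 12, 14, 28, 11, 10, 17, 22, 20, 4, 6, 21, 3, 5, 24, 1, 27, 16, 2, 26]
i: (SA[i-1],SA[i]) lcp shared
  1: (7,8) 2 'aa'
  2: (8,18) 1 'a'
  3: (18,13) 1 'a'
  4: (13,9) 2 'ac'
  5: (9,23) 1 'a'
  6: (23,0) 2 'ag'
  7: (0,15) 1 'a'
  8: (15,29) 0 ''
  9: (29,19) 1 'b'
  10: (19,25) 1 'b'
  11: (25,12) 0 ''
  12: (12,14) 2 'ca'
  13: (14,28) 1 'c'
  14: (28,11) 1 'c'
  15: (11,10) 2 'cc'
  16: (10,17) 0 ''
  17: (17,22) 2 'da'
  18: (22,20) 1 'd'
  19: (20,4) 2 'df'
  20: (4,6) 0 ''
  21: (6,21) 0 ''
  22: (21,3) 2 'fd'
  23: (3,5) 1 'f'
  24: (5,24) 0 ''
  25: (24,1) 1 'g'
  26: (1,27) 0 ''
  27: (27,16) 1 'h'
  28: (16,2) 1 'h'
  29: (2,26) 1 'h'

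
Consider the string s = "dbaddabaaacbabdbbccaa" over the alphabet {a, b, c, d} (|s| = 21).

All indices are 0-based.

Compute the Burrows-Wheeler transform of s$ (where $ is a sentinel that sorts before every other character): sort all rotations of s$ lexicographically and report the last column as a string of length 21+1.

aacbadbabacddbacabd$ba

rank  rotation                last
    0  $dbaddabaaacbabdbbccaa  a
    1  a$dbaddabaaacbabdbbcca  a
    2  aa$dbaddabaaacbabdbbcc  c
    3  aaacbabdbbccaa$dbaddab  b
    4  aacbabdbbccaa$dbaddaba  a
    5  abaaacbabdbbccaa$dbadd  d
    6  abdbbccaa$dbaddabaaacb  b
    7  acbabdbbccaa$dbaddabaa  a
    8  addabaaacbabdbbccaa$db  b
    9  baaacbabdbbccaa$dbadda  a
   10  babdbbccaa$dbaddabaaac  c
   11  baddabaaacbabdbbccaa$d  d
   12  bbccaa$dbaddabaaacbabd  d
   13  bccaa$dbaddabaaacbabdb  b
   14  bdbbccaa$dbaddabaaacba  a
   15  caa$dbaddabaaacbabdbbc  c
   16  cbabdbbccaa$dbaddabaaa  a
   17  ccaa$dbaddabaaacbabdbb  b
   18  dabaaacbabdbbccaa$dbad  d
   19  dbaddabaaacbabdbbccaa$  $
   20  dbbccaa$dbaddabaaacbab  b
   21  ddabaaacbabdbbccaa$dba  a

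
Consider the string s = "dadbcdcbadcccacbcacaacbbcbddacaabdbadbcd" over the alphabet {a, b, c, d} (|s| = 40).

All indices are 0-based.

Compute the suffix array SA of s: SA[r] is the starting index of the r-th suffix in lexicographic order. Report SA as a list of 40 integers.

[30, 19, 31, 28, 17, 20, 13, 35, 1, 8, 34, 7, 22, 15, 23, 37, 3, 32, 25, 29, 18, 16, 12, 6, 21, 14, 24, 11, 10, 38, 4, 39, 27, 0, 33, 36, 2, 5, 9, 26]

rank→(start, suffix):
  0 → (30, 'aabdbadbcd')
  1 → (19, 'aacbbcbddacaabdbadbcd')
  2 → (31, 'abdbadbcd')
  3 → (28, 'acaabdbadbcd')
  4 → (17, 'acaacbbcbddacaabdbadbcd')
  5 → (20, 'acbbcbddacaabdbadbcd')
  6 → (13, 'acbcacaacbbcbddacaabdbadbcd')
  7 → (35, 'adbcd')
  8 → (1, 'adbcdcbadcccacbcacaacbbcbddacaabdbadbcd')
  9 → (8, 'adcccacbcacaacbbcbddacaabdbadbcd')
  10 → (34, 'badbcd')
  11 → (7, 'badcccacbcacaacbbcbddacaabdbadbcd')
  12 → (22, 'bbcbddacaabdbadbcd')
  13 → (15, 'bcacaacbbcbddacaabdbadbcd')
  14 → (23, 'bcbddacaabdbadbcd')
  15 → (37, 'bcd')
  16 → (3, 'bcdcbadcccacbcacaacbbcbddacaabdbadbcd')
  17 → (32, 'bdbadbcd')
  18 → (25, 'bddacaabdbadbcd')
  19 → (29, 'caabdbadbcd')
  20 → (18, 'caacbbcbddacaabdbadbcd')
  21 → (16, 'cacaacbbcbddacaabdbadbcd')
  22 → (12, 'cacbcacaacbbcbddacaabdbadbcd')
  23 → (6, 'cbadcccacbcacaacbbcbddacaabdbadbcd')
  24 → (21, 'cbbcbddacaabdbadbcd')
  25 → (14, 'cbcacaacbbcbddacaabdbadbcd')
  26 → (24, 'cbddacaabdbadbcd')
  27 → (11, 'ccacbcacaacbbcbddacaabdbadbcd')
  28 → (10, 'cccacbcacaacbbcbddacaabdbadbcd')
  29 → (38, 'cd')
  30 → (4, 'cdcbadcccacbcacaacbbcbddacaabdbadbcd')
  31 → (39, 'd')
  32 → (27, 'dacaabdbadbcd')
  33 → (0, 'dadbcdcbadcccacbcacaacbbcbddacaabdbadbcd')
  34 → (33, 'dbadbcd')
  35 → (36, 'dbcd')
  36 → (2, 'dbcdcbadcccacbcacaacbbcbddacaabdbadbcd')
  37 → (5, 'dcbadcccacbcacaacbbcbddacaabdbadbcd')
  38 → (9, 'dcccacbcacaacbbcbddacaabdbadbcd')
  39 → (26, 'ddacaabdbadbcd')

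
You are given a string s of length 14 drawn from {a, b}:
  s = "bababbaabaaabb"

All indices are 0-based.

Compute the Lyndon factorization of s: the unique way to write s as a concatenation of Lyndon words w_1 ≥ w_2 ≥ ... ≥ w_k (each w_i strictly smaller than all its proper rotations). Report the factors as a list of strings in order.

emit factor 1: 'b' (i=0, period=1)
emit factor 2: 'ababb' (i=1, period=5)
emit factor 3: 'aab' (i=6, period=3)
emit factor 4: 'aaabb' (i=9, period=5)

["b", "ababb", "aab", "aaabb"]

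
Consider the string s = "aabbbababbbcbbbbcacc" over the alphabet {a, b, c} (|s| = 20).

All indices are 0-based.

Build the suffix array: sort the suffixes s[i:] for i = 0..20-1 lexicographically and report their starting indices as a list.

rank→(start, suffix):
  0 → (0, 'aabbbababbbcbbbbcacc')
  1 → (5, 'ababbbcbbbbcacc')
  2 → (1, 'abbbababbbcbbbbcacc')
  3 → (7, 'abbbcbbbbcacc')
  4 → (17, 'acc')
  5 → (4, 'bababbbcbbbbcacc')
  6 → (6, 'babbbcbbbbcacc')
  7 → (3, 'bbababbbcbbbbcacc')
  8 → (2, 'bbbababbbcbbbbcacc')
  9 → (12, 'bbbbcacc')
  10 → (13, 'bbbcacc')
  11 → (8, 'bbbcbbbbcacc')
  12 → (14, 'bbcacc')
  13 → (9, 'bbcbbbbcacc')
  14 → (15, 'bcacc')
  15 → (10, 'bcbbbbcacc')
  16 → (19, 'c')
  17 → (16, 'cacc')
  18 → (11, 'cbbbbcacc')
  19 → (18, 'cc')

[0, 5, 1, 7, 17, 4, 6, 3, 2, 12, 13, 8, 14, 9, 15, 10, 19, 16, 11, 18]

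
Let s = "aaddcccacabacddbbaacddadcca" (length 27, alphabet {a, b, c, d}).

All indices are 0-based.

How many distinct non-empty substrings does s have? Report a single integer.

337

rank | idx | suffix
   0 |  26 | a
   1 |  17 | aacddadcca
   2 |   0 | aaddcccacabacddbbaacddadcca
   3 |   9 | abacddbbaacddadcca
   4 |   7 | acabacddbbaacddadcca
   5 |  18 | acddadcca
   6 |  11 | acddbbaacddadcca
   7 |  22 | adcca
   8 |   1 | addcccacabacddbbaacddadcca
   9 |  16 | baacddadcca
  10 |  10 | bacddbbaacddadcca
  11 |  15 | bbaacddadcca
  12 |  25 | ca
  13 |   8 | cabacddbbaacddadcca
  14 |   6 | cacabacddbbaacddadcca
  15 |  24 | cca
  16 |   5 | ccacabacddbbaacddadcca
  17 |   4 | cccacabacddbbaacddadcca
  18 |  19 | cddadcca
  19 |  12 | cddbbaacddadcca
  20 |  21 | dadcca
  21 |  14 | dbbaacddadcca
  22 |  23 | dcca
  23 |   3 | dcccacabacddbbaacddadcca
  24 |  20 | ddadcca
  25 |  13 | ddbbaacddadcca
  26 |   2 | ddcccacabacddbbaacddadcca

SA = [26, 17, 0, 9, 7, 18, 11, 22, 1, 16, 10, 15, 25, 8, 6, 24, 5, 4, 19, 12, 21, 14, 23, 3, 20, 13, 2]
i: (SA[i-1],SA[i]) lcp shared
  1: (26,17) 1 'a'
  2: (17,0) 2 'aa'
  3: (0,9) 1 'a'
  4: (9,7) 1 'a'
  5: (7,18) 2 'ac'
  6: (18,11) 4 'acdd'
  7: (11,22) 1 'a'
  8: (22,1) 2 'ad'
  9: (1,16) 0 ''
  10: (16,10) 2 'ba'
  11: (10,15) 1 'b'
  12: (15,25) 0 ''
  13: (25,8) 2 'ca'
  14: (8,6) 2 'ca'
  15: (6,24) 1 'c'
  16: (24,5) 3 'cca'
  17: (5,4) 2 'cc'
  18: (4,19) 1 'c'
  19: (19,12) 3 'cdd'
  20: (12,21) 0 ''
  21: (21,14) 1 'd'
  22: (14,23) 1 'd'
  23: (23,3) 3 'dcc'
  24: (3,20) 1 'd'
  25: (20,13) 2 'dd'
  26: (13,2) 2 'dd'

n(n+1)/2 = 27·28/2 = 378
Σ LCP = 0 + 1 + 2 + 1 + 1 + 2 + 4 + 1 + 2 + 0 + 2 + 1 + 0 + 2 + 2 + 1 + 3 + 2 + 1 + 3 + 0 + 1 + 1 + 3 + 1 + 2 + 2 = 41
distinct = 378 − 41 = 337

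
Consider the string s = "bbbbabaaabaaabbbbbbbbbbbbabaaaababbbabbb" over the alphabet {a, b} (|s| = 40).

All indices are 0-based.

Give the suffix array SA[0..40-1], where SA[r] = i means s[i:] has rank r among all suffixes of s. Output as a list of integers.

rank→(start, suffix):
  0 → (27, 'aaaababbbabbb')
  1 → (6, 'aaabaaabbbbbbbbbbbbabaaaababbbabbb')
  2 → (28, 'aaababbbabbb')
  3 → (10, 'aaabbbbbbbbbbbbabaaaababbbabbb')
  4 → (7, 'aabaaabbbbbbbbbbbbabaaaababbbabbb')
  5 → (29, 'aababbbabbb')
  6 → (11, 'aabbbbbbbbbbbbabaaaababbbabbb')
  7 → (25, 'abaaaababbbabbb')
  8 → (4, 'abaaabaaabbbbbbbbbbbbabaaaababbbabbb')
  9 → (8, 'abaaabbbbbbbbbbbbabaaaababbbabbb')
  10 → (30, 'ababbbabbb')
  11 → (36, 'abbb')
  12 → (32, 'abbbabbb')
  13 → (12, 'abbbbbbbbbbbbabaaaababbbabbb')
  14 → (39, 'b')
  15 → (26, 'baaaababbbabbb')
  16 → (5, 'baaabaaabbbbbbbbbbbbabaaaababbbabbb')
  17 → (9, 'baaabbbbbbbbbbbbabaaaababbbabbb')
  18 → (24, 'babaaaababbbabbb')
  19 → (3, 'babaaabaaabbbbbbbbbbbbabaaaababbbabbb')
  20 → (35, 'babbb')
  21 → (31, 'babbbabbb')
  22 → (38, 'bb')
  23 → (23, 'bbabaaaababbbabbb')
  24 → (2, 'bbabaaabaaabbbbbbbbbbbbabaaaababbbabbb')
  25 → (34, 'bbabbb')
  26 → (37, 'bbb')
  27 → (22, 'bbbabaaaababbbabbb')
  28 → (1, 'bbbabaaabaaabbbbbbbbbbbbabaaaababbbabbb')
  29 → (33, 'bbbabbb')
  30 → (21, 'bbbbabaaaababbbabbb')
  31 → (0, 'bbbbabaaabaaabbbbbbbbbbbbabaaaababbbabbb')
  32 → (20, 'bbbbbabaaaababbbabbb')
  33 → (19, 'bbbbbbabaaaababbbabbb')
  34 → (18, 'bbbbbbbabaaaababbbabbb')
  35 → (17, 'bbbbbbbbabaaaababbbabbb')
  36 → (16, 'bbbbbbbbbabaaaababbbabbb')
  37 → (15, 'bbbbbbbbbbabaaaababbbabbb')
  38 → (14, 'bbbbbbbbbbbabaaaababbbabbb')
  39 → (13, 'bbbbbbbbbbbbabaaaababbbabbb')

[27, 6, 28, 10, 7, 29, 11, 25, 4, 8, 30, 36, 32, 12, 39, 26, 5, 9, 24, 3, 35, 31, 38, 23, 2, 34, 37, 22, 1, 33, 21, 0, 20, 19, 18, 17, 16, 15, 14, 13]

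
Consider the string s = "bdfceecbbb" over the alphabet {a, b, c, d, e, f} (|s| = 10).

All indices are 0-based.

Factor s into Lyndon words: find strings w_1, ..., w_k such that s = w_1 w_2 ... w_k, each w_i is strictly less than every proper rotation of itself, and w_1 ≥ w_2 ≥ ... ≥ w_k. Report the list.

["bdfceec", "b", "b", "b"]

emit factor 1: 'bdfceec' (i=0, period=7)
emit factor 2: 'b' (i=7, period=1)
emit factor 3: 'b' (i=8, period=1)
emit factor 4: 'b' (i=9, period=1)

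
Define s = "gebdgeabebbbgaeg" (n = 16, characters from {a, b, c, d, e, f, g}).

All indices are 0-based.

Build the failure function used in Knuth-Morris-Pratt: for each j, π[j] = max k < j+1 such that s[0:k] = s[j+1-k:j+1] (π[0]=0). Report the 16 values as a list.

[0, 0, 0, 0, 1, 2, 0, 0, 0, 0, 0, 0, 1, 0, 0, 1]

π[0] = 0
j=1 s[j]='e': π[1]=0 (border '')
j=2 s[j]='b': π[2]=0 (border '')
j=3 s[j]='d': π[3]=0 (border '')
j=4 s[j]='g': π[4]=1 (border 'g')
j=5 s[j]='e': π[5]=2 (border 'ge')
j=6 s[j]='a': k: 2→0; π[6]=0 (border '')
j=7 s[j]='b': π[7]=0 (border '')
j=8 s[j]='e': π[8]=0 (border '')
j=9 s[j]='b': π[9]=0 (border '')
j=10 s[j]='b': π[10]=0 (border '')
j=11 s[j]='b': π[11]=0 (border '')
j=12 s[j]='g': π[12]=1 (border 'g')
j=13 s[j]='a': k: 1→0; π[13]=0 (border '')
j=14 s[j]='e': π[14]=0 (border '')
j=15 s[j]='g': π[15]=1 (border 'g')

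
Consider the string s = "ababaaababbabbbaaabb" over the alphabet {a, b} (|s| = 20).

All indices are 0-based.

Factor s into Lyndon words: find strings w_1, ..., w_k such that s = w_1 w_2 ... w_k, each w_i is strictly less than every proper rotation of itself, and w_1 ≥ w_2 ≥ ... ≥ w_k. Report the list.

emit factor 1: 'ab' (i=0, period=2)
emit factor 2: 'ab' (i=2, period=2)
emit factor 3: 'aaababbabbbaaabb' (i=4, period=16)

["ab", "ab", "aaababbabbbaaabb"]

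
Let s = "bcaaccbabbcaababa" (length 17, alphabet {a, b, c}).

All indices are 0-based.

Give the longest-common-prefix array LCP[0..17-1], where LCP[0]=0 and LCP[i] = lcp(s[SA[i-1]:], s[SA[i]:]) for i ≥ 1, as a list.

sorted suffixes:
  #0 SA[0]=16  'a'
  #1 SA[1]=11  'aababa'
  #2 SA[2]=2  'aaccbabbcaababa'
  #3 SA[3]=14  'aba'
  #4 SA[4]=12  'ababa'
  #5 SA[5]=7  'abbcaababa'
  #6 SA[6]=3  'accbabbcaababa'
  #7 SA[7]=15  'ba'
  #8 SA[8]=13  'baba'
  #9 SA[9]=6  'babbcaababa'
  #10 SA[10]=8  'bbcaababa'
  #11 SA[11]=9  'bcaababa'
  #12 SA[12]=0  'bcaaccbabbcaababa'
  #13 SA[13]=10  'caababa'
  #14 SA[14]=1  'caaccbabbcaababa'
  #15 SA[15]=5  'cbabbcaababa'
  #16 SA[16]=4  'ccbabbcaababa'

SA = [16, 11, 2, 14, 12, 7, 3, 15, 13, 6, 8, 9, 0, 10, 1, 5, 4]
[i] adj suffixes → lcp
  [1] 16/11 → 1 ('a')
  [2] 11/2 → 2 ('aa')
  [3] 2/14 → 1 ('a')
  [4] 14/12 → 3 ('aba')
  [5] 12/7 → 2 ('ab')
  [6] 7/3 → 1 ('a')
  [7] 3/15 → 0 ('')
  [8] 15/13 → 2 ('ba')
  [9] 13/6 → 3 ('bab')
  [10] 6/8 → 1 ('b')
  [11] 8/9 → 1 ('b')
  [12] 9/0 → 4 ('bcaa')
  [13] 0/10 → 0 ('')
  [14] 10/1 → 3 ('caa')
  [15] 1/5 → 1 ('c')
  [16] 5/4 → 1 ('c')

[0, 1, 2, 1, 3, 2, 1, 0, 2, 3, 1, 1, 4, 0, 3, 1, 1]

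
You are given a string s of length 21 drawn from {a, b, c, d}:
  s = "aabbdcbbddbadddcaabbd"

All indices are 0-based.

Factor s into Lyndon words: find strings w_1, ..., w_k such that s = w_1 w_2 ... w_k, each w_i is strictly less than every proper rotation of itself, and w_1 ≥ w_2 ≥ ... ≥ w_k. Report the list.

["aabbdcbbddbadddc", "aabbd"]

emit factor 1: 'aabbdcbbddbadddc' (i=0, period=16)
emit factor 2: 'aabbd' (i=16, period=5)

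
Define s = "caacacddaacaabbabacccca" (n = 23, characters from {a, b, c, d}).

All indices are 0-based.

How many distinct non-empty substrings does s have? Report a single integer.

rank | idx | suffix
   0 |  22 | a
   1 |  11 | aabbabacccca
   2 |   8 | aacaabbabacccca
   3 |   1 | aacacddaacaabbabacccca
   4 |  15 | abacccca
   5 |  12 | abbabacccca
   6 |   9 | acaabbabacccca
   7 |   2 | acacddaacaabbabacccca
   8 |  17 | acccca
   9 |   4 | acddaacaabbabacccca
  10 |  14 | babacccca
  11 |  16 | bacccca
  12 |  13 | bbabacccca
  13 |  21 | ca
  14 |  10 | caabbabacccca
  15 |   0 | caacacddaacaabbabacccca
  16 |   3 | cacddaacaabbabacccca
  17 |  20 | cca
  18 |  19 | ccca
  19 |  18 | cccca
  20 |   5 | cddaacaabbabacccca
  21 |   7 | daacaabbabacccca
  22 |   6 | ddaacaabbabacccca

SA = [22, 11, 8, 1, 15, 12, 9, 2, 17, 4, 14, 16, 13, 21, 10, 0, 3, 20, 19, 18, 5, 7, 6]
rank  pair      lcp
   1  s[22:],s[11:]  1  'a'
   2  s[11:],s[8:]  2  'aa'
   3  s[8:],s[1:]  4  'aaca'
   4  s[1:],s[15:]  1  'a'
   5  s[15:],s[12:]  2  'ab'
   6  s[12:],s[9:]  1  'a'
   7  s[9:],s[2:]  3  'aca'
   8  s[2:],s[17:]  2  'ac'
   9  s[17:],s[4:]  2  'ac'
  10  s[4:],s[14:]  0  ''
  11  s[14:],s[16:]  2  'ba'
  12  s[16:],s[13:]  1  'b'
  13  s[13:],s[21:]  0  ''
  14  s[21:],s[10:]  2  'ca'
  15  s[10:],s[0:]  3  'caa'
  16  s[0:],s[3:]  2  'ca'
  17  s[3:],s[20:]  1  'c'
  18  s[20:],s[19:]  2  'cc'
  19  s[19:],s[18:]  3  'ccc'
  20  s[18:],s[5:]  1  'c'
  21  s[5:],s[7:]  0  ''
  22  s[7:],s[6:]  1  'd'

n(n+1)/2 = 23·24/2 = 276
Σ LCP = 0 + 1 + 2 + 4 + 1 + 2 + 1 + 3 + 2 + 2 + 0 + 2 + 1 + 0 + 2 + 3 + 2 + 1 + 2 + 3 + 1 + 0 + 1 = 36
distinct = 276 − 36 = 240

240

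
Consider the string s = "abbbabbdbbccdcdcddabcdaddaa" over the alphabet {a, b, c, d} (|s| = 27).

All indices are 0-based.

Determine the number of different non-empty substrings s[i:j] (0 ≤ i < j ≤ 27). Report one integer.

337

rank | idx | suffix
   0 |  26 | a
   1 |  25 | aa
   2 |   0 | abbbabbdbbccdcdcddabcdaddaa
   3 |   4 | abbdbbccdcdcddabcdaddaa
   4 |  18 | abcdaddaa
   5 |  22 | addaa
   6 |   3 | babbdbbccdcdcddabcdaddaa
   7 |   2 | bbabbdbbccdcdcddabcdaddaa
   8 |   1 | bbbabbdbbccdcdcddabcdaddaa
   9 |   8 | bbccdcdcddabcdaddaa
  10 |   5 | bbdbbccdcdcddabcdaddaa
  11 |   9 | bccdcdcddabcdaddaa
  12 |  19 | bcdaddaa
  13 |   6 | bdbbccdcdcddabcdaddaa
  14 |  10 | ccdcdcddabcdaddaa
  15 |  20 | cdaddaa
  16 |  11 | cdcdcddabcdaddaa
  17 |  13 | cdcddabcdaddaa
  18 |  15 | cddabcdaddaa
  19 |  24 | daa
  20 |  17 | dabcdaddaa
  21 |  21 | daddaa
  22 |   7 | dbbccdcdcddabcdaddaa
  23 |  12 | dcdcddabcdaddaa
  24 |  14 | dcddabcdaddaa
  25 |  23 | ddaa
  26 |  16 | ddabcdaddaa

SA = [26, 25, 0, 4, 18, 22, 3, 2, 1, 8, 5, 9, 19, 6, 10, 20, 11, 13, 15, 24, 17, 21, 7, 12, 14, 23, 16]
[i] adj suffixes → lcp
  [1] 26/25 → 1 ('a')
  [2] 25/0 → 1 ('a')
  [3] 0/4 → 3 ('abb')
  [4] 4/18 → 2 ('ab')
  [5] 18/22 → 1 ('a')
  [6] 22/3 → 0 ('')
  [7] 3/2 → 1 ('b')
  [8] 2/1 → 2 ('bb')
  [9] 1/8 → 2 ('bb')
  [10] 8/5 → 2 ('bb')
  [11] 5/9 → 1 ('b')
  [12] 9/19 → 2 ('bc')
  [13] 19/6 → 1 ('b')
  [14] 6/10 → 0 ('')
  [15] 10/20 → 1 ('c')
  [16] 20/11 → 2 ('cd')
  [17] 11/13 → 4 ('cdcd')
  [18] 13/15 → 2 ('cd')
  [19] 15/24 → 0 ('')
  [20] 24/17 → 2 ('da')
  [21] 17/21 → 2 ('da')
  [22] 21/7 → 1 ('d')
  [23] 7/12 → 1 ('d')
  [24] 12/14 → 3 ('dcd')
  [25] 14/23 → 1 ('d')
  [26] 23/16 → 3 ('dda')

n(n+1)/2 = 27·28/2 = 378
Σ LCP = 0 + 1 + 1 + 3 + 2 + 1 + 0 + 1 + 2 + 2 + 2 + 1 + 2 + 1 + 0 + 1 + 2 + 4 + 2 + 0 + 2 + 2 + 1 + 1 + 3 + 1 + 3 = 41
distinct = 378 − 41 = 337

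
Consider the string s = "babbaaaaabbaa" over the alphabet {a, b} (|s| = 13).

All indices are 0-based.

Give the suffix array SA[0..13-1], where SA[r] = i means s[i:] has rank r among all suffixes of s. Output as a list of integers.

[12, 11, 4, 5, 6, 7, 8, 1, 10, 3, 0, 9, 2]

rank | idx | suffix
   0 |  12 | a
   1 |  11 | aa
   2 |   4 | aaaaabbaa
   3 |   5 | aaaabbaa
   4 |   6 | aaabbaa
   5 |   7 | aabbaa
   6 |   8 | abbaa
   7 |   1 | abbaaaaabbaa
   8 |  10 | baa
   9 |   3 | baaaaabbaa
  10 |   0 | babbaaaaabbaa
  11 |   9 | bbaa
  12 |   2 | bbaaaaabbaa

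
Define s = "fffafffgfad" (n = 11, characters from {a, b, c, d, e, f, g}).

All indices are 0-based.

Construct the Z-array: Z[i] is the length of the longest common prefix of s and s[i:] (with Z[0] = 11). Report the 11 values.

Z[0]=11
i=1: i≥r, start 0; Z[1]=2 extend→box=[1,3)
i=2: min(r-i=1, Z[1]=2)=1; Z[2]=1
i=3: i≥r, start 0; Z[3]=0
i=4: i≥r, start 0; Z[4]=3 extend→box=[4,7)
i=5: min(r-i=2, Z[1]=2)=2; Z[5]=2
i=6: min(r-i=1, Z[2]=1)=1; Z[6]=1
i=7: i≥r, start 0; Z[7]=0
i=8: i≥r, start 0; Z[8]=1 extend→box=[8,9)
i=9: i≥r, start 0; Z[9]=0
i=10: i≥r, start 0; Z[10]=0

[11, 2, 1, 0, 3, 2, 1, 0, 1, 0, 0]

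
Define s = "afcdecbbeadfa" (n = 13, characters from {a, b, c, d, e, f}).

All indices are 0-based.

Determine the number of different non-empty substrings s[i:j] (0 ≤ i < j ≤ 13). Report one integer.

84

sorted suffixes:
  #0 SA[0]=12  'a'
  #1 SA[1]=9  'adfa'
  #2 SA[2]=0  'afcdecbbeadfa'
  #3 SA[3]=6  'bbeadfa'
  #4 SA[4]=7  'beadfa'
  #5 SA[5]=5  'cbbeadfa'
  #6 SA[6]=2  'cdecbbeadfa'
  #7 SA[7]=3  'decbbeadfa'
  #8 SA[8]=10  'dfa'
  #9 SA[9]=8  'eadfa'
  #10 SA[10]=4  'ecbbeadfa'
  #11 SA[11]=11  'fa'
  #12 SA[12]=1  'fcdecbbeadfa'

SA = [12, 9, 0, 6, 7, 5, 2, 3, 10, 8, 4, 11, 1]
i: (SA[i-1],SA[i]) lcp shared
  1: (12,9) 1 'a'
  2: (9,0) 1 'a'
  3: (0,6) 0 ''
  4: (6,7) 1 'b'
  5: (7,5) 0 ''
  6: (5,2) 1 'c'
  7: (2,3) 0 ''
  8: (3,10) 1 'd'
  9: (10,8) 0 ''
  10: (8,4) 1 'e'
  11: (4,11) 0 ''
  12: (11,1) 1 'f'

n(n+1)/2 = 13·14/2 = 91
Σ LCP = 0 + 1 + 1 + 0 + 1 + 0 + 1 + 0 + 1 + 0 + 1 + 0 + 1 = 7
distinct = 91 − 7 = 84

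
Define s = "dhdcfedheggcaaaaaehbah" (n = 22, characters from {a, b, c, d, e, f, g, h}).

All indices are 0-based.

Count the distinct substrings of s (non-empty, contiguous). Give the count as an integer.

rank | idx | suffix
   0 |  12 | aaaaaehbah
   1 |  13 | aaaaehbah
   2 |  14 | aaaehbah
   3 |  15 | aaehbah
   4 |  16 | aehbah
   5 |  20 | ah
   6 |  19 | bah
   7 |  11 | caaaaaehbah
   8 |   3 | cfedheggcaaaaaehbah
   9 |   2 | dcfedheggcaaaaaehbah
  10 |   0 | dhdcfedheggcaaaaaehbah
  11 |   6 | dheggcaaaaaehbah
  12 |   5 | edheggcaaaaaehbah
  13 |   8 | eggcaaaaaehbah
  14 |  17 | ehbah
  15 |   4 | fedheggcaaaaaehbah
  16 |  10 | gcaaaaaehbah
  17 |   9 | ggcaaaaaehbah
  18 |  21 | h
  19 |  18 | hbah
  20 |   1 | hdcfedheggcaaaaaehbah
  21 |   7 | heggcaaaaaehbah

SA = [12, 13, 14, 15, 16, 20, 19, 11, 3, 2, 0, 6, 5, 8, 17, 4, 10, 9, 21, 18, 1, 7]
rank  pair      lcp
   1  s[12:],s[13:]  4  'aaaa'
   2  s[13:],s[14:]  3  'aaa'
   3  s[14:],s[15:]  2  'aa'
   4  s[15:],s[16:]  1  'a'
   5  s[16:],s[20:]  1  'a'
   6  s[20:],s[19:]  0  ''
   7  s[19:],s[11:]  0  ''
   8  s[11:],s[3:]  1  'c'
   9  s[3:],s[2:]  0  ''
  10  s[2:],s[0:]  1  'd'
  11  s[0:],s[6:]  2  'dh'
  12  s[6:],s[5:]  0  ''
  13  s[5:],s[8:]  1  'e'
  14  s[8:],s[17:]  1  'e'
  15  s[17:],s[4:]  0  ''
  16  s[4:],s[10:]  0  ''
  17  s[10:],s[9:]  1  'g'
  18  s[9:],s[21:]  0  ''
  19  s[21:],s[18:]  1  'h'
  20  s[18:],s[1:]  1  'h'
  21  s[1:],s[7:]  1  'h'

n(n+1)/2 = 22·23/2 = 253
Σ LCP = 0 + 4 + 3 + 2 + 1 + 1 + 0 + 0 + 1 + 0 + 1 + 2 + 0 + 1 + 1 + 0 + 0 + 1 + 0 + 1 + 1 + 1 = 21
distinct = 253 − 21 = 232

232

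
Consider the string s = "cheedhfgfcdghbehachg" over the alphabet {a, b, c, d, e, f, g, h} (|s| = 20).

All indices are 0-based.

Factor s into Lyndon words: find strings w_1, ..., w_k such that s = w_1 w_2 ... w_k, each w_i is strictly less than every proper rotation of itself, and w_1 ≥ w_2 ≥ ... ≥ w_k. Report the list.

["cheedhfgf", "cdgh", "beh", "achg"]

emit factor 1: 'cheedhfgf' (i=0, period=9)
emit factor 2: 'cdgh' (i=9, period=4)
emit factor 3: 'beh' (i=13, period=3)
emit factor 4: 'achg' (i=16, period=4)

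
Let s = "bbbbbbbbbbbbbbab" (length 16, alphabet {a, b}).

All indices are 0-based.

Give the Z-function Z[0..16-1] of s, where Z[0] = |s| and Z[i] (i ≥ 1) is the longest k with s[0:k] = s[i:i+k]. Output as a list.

Z[0]=16
i=1: fresh scan; Z[1]=13 grow→box=[1,14)
i=2: min(r-i=12, Z[1]=13)=12; Z[2]=12
i=3: min(r-i=11, Z[2]=12)=11; Z[3]=11
i=4: min(r-i=10, Z[3]=11)=10; Z[4]=10
i=5: min(r-i=9, Z[4]=10)=9; Z[5]=9
i=6: min(r-i=8, Z[5]=9)=8; Z[6]=8
i=7: min(r-i=7, Z[6]=8)=7; Z[7]=7
i=8: min(r-i=6, Z[7]=7)=6; Z[8]=6
i=9: min(r-i=5, Z[8]=6)=5; Z[9]=5
i=10: min(r-i=4, Z[9]=5)=4; Z[10]=4
i=11: min(r-i=3, Z[10]=4)=3; Z[11]=3
i=12: min(r-i=2, Z[11]=3)=2; Z[12]=2
i=13: min(r-i=1, Z[12]=2)=1; Z[13]=1
i=14: fresh scan; Z[14]=0
i=15: fresh scan; Z[15]=1 grow→box=[15,16)

[16, 13, 12, 11, 10, 9, 8, 7, 6, 5, 4, 3, 2, 1, 0, 1]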